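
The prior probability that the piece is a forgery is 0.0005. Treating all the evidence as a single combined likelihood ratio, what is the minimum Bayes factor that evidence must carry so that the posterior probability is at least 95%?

37981

Prior odds = 0.0005/0.9995 = 1/1999.
Target odds = 0.95/0.05 = 19.
Required Bayes factor = 19 ÷ (1/1999) = 37981.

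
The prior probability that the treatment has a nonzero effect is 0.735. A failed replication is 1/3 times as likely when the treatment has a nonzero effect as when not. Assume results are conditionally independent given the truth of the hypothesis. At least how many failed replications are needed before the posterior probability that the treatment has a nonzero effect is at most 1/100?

Prior odds = 0.735/0.265 = 147/53.
Likelihood ratio per failed replication = 1/3.
Target odds: 0.01 ÷ 0.99 = 1/99.
Require (1/3)ⁿ ≤ 1/99 ÷ (147/53) = 53/14553.
(1/3)⁵ = 1/243 is still above 53/14553 but (1/3)⁶ = 1/729 is at or below it, so n = 6.

6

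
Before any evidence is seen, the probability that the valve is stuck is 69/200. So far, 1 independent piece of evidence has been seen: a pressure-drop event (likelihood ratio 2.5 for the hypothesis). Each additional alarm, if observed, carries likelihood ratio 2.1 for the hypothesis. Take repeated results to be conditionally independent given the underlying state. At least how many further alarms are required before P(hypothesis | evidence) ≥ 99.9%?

9

Prior odds = 0.345/0.655 = 69/131.
Bayes factor of the evidence already in hand = 2.5.
Odds after that evidence = (69/131) × 2.5 = 345/262.
Target odds = 0.999/0.001 = 999.
Need 2.1ⁿ ≥ 999 ÷ (345/262) = 87246/115.
2.1⁸ ≈378.229 falls short of 87246/115 but 2.1⁹ ≈794.28 reaches it, so n = 9.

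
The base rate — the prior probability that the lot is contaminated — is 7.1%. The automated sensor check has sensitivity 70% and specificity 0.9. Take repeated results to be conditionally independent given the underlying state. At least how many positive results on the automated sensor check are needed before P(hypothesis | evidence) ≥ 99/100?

Prior odds = 0.071/0.929 = 71/929.
False-positive rate = 1 − 0.9 = 0.1; likelihood ratio of a positive = 0.7/0.1 = 7.
Target posterior odds = 0.99/0.01 = 99.
Need (71/929) × 7ⁿ ≥ 99, i.e. 7ⁿ ≥ 91971/71.
7³ = 343 falls short of 91971/71 but 7⁴ = 2401 reaches it, so n = 4.

4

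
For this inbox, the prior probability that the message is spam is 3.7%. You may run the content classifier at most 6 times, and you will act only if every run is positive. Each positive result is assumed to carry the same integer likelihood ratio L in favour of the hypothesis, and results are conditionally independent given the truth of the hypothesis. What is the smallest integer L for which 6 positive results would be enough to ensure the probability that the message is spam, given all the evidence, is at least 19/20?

3

Prior odds = 0.037/0.963 = 37/963.
Target odds = 0.95/0.05 = 19.
Need L⁶ ≥ 19 ÷ (37/963) = 18297/37.
2⁶ = 64 < 18297/37 ≤ 729 = 3⁶, so L = 3.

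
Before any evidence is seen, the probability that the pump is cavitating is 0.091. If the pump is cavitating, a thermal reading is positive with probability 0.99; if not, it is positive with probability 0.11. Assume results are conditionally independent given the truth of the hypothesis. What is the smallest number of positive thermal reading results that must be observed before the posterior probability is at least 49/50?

Prior odds: 0.091 ÷ 0.909 = 91/909.
Likelihood ratio of a positive = 0.99/0.11 = 9.
Target odds: 0.98 ÷ 0.02 = 49.
Require 9ⁿ ≥ 49 ÷ (91/909) = 6363/13.
9² = 81 falls short of 6363/13 but 9³ = 729 reaches it, so n = 3.

3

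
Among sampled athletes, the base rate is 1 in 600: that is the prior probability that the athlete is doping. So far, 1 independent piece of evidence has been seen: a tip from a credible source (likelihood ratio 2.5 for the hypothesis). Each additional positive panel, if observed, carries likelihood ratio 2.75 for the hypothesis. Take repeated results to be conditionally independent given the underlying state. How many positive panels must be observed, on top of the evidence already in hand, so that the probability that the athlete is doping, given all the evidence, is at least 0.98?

10

Prior odds = (1/600)/(599/600) = 1/599.
Bayes factor of the evidence already in hand = 2.5.
Odds after that evidence = (1/599) × 2.5 = 5/1198.
Target odds = 0.98/0.02 = 49.
Need 2.75ⁿ ≥ 49 ÷ (5/1198) = 11740.4.
2.75⁹ ≈8994.86 falls short of 11740.4 but 2.75¹⁰ ≈24735.9 reaches it, so n = 10.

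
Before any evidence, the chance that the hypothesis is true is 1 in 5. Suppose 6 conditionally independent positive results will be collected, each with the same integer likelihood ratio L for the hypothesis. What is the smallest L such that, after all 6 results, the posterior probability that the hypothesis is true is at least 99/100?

3

Prior odds = 0.2/0.8 = 0.25.
Target odds = 0.99/0.01 = 99.
Need L⁶ ≥ 99 ÷ 0.25 = 396.
2⁶ = 64 < 396 ≤ 729 = 3⁶, so L = 3.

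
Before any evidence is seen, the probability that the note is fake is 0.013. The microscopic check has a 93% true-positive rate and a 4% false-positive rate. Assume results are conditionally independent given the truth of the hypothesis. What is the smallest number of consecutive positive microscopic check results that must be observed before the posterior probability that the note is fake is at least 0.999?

4

Prior odds = 0.013/0.987 = 13/987.
Likelihood ratio of a positive result = 0.93/0.04 = 23.25.
Target posterior odds = 0.999/0.001 = 999.
Need (13/987) × 23.25ⁿ ≥ 999, i.e. 23.25ⁿ ≥ 986013/13.
23.25³ = 804357/64 falls short of 986013/13 but 23.25⁴ = 74805201/256 reaches it, so n = 4.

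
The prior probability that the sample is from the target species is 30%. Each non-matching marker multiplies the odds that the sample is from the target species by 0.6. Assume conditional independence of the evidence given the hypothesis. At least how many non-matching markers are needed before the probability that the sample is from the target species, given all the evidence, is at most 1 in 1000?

Prior odds: 0.3 ÷ 0.7 = 3/7.
Likelihood ratio per non-matching marker = 0.6.
Target odds: 0.001 ÷ 0.999 = 1/999.
Need (3/7) × 0.6ⁿ ≤ 1/999, i.e. 0.6ⁿ ≤ 7/2997.
0.6¹¹ = 177147/48828125 is still above 7/2997 but 0.6¹² = 531441/244140625 is at or below it, so n = 12.

12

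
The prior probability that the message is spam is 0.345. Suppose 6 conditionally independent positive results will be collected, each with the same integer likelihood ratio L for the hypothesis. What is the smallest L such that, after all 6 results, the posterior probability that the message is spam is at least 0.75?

Prior odds = 0.345/0.655 = 69/131.
Target odds = 0.75/0.25 = 3.
Need L⁶ ≥ 3 ÷ (69/131) = 131/23.
1⁶ = 1 < 131/23 ≤ 64 = 2⁶, so L = 2.

2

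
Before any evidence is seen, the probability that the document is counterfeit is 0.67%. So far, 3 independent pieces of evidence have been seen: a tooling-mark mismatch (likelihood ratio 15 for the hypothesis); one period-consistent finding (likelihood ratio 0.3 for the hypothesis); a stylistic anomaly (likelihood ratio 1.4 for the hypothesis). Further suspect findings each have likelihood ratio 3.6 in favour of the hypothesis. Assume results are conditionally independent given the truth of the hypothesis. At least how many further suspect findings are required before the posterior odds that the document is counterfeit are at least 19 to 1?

5

Prior odds = 0.0067/0.9933 = 67/9933.
Combined Bayes factor of the evidence already in hand = 15 × 0.3 × 1.4 = 6.3.
Odds after that evidence = (67/9933) × 6.3 = 201/4730.
Target odds = 19.
Need 3.6ⁿ ≥ 19 ÷ (201/4730) = 89870/201.
3.6⁴ = 167.9616 falls short of 89870/201 but 3.6⁵ = 604.66176 reaches it, so n = 5.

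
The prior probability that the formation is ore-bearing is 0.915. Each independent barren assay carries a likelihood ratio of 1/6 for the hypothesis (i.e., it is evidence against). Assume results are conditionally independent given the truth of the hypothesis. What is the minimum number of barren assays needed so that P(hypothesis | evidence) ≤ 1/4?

Prior odds: 0.915 ÷ 0.085 = 183/17.
Likelihood ratio per barren assay = 1/6.
Target posterior odds = 0.25/0.75 = 1/3.
Need (183/17) × (1/6)ⁿ ≤ 1/3, i.e. (1/6)ⁿ ≤ 17/549.
(1/6)¹ = 1/6 is still above 17/549 but (1/6)² = 1/36 is at or below it, so n = 2.

2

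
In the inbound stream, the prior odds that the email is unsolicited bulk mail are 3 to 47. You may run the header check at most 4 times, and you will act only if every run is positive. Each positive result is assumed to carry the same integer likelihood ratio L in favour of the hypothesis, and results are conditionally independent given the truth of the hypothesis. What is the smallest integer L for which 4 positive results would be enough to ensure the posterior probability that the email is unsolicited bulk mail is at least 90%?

4

Prior odds = 3/47.
Target odds = 0.9/0.1 = 9.
Need L⁴ ≥ 9 ÷ (3/47) = 141.
3⁴ = 81 < 141 ≤ 256 = 4⁴, so L = 4.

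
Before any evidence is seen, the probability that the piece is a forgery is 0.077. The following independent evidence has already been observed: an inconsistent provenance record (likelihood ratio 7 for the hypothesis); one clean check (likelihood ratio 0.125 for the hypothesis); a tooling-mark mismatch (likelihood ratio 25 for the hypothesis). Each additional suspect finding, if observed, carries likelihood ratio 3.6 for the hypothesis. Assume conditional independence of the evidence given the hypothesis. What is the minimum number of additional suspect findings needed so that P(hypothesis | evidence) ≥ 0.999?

5

Prior odds = 0.077/0.923 = 77/923.
Combined Bayes factor of the evidence already in hand = 7 × 0.125 × 25 = 21.875.
Odds after that evidence = (77/923) × 21.875 = 13475/7384.
Target odds = 0.999/0.001 = 999.
Need 3.6ⁿ ≥ 999 ÷ (13475/7384) = 7376616/13475.
3.6⁴ = 167.9616 falls short of 7376616/13475 but 3.6⁵ = 604.66176 reaches it, so n = 5.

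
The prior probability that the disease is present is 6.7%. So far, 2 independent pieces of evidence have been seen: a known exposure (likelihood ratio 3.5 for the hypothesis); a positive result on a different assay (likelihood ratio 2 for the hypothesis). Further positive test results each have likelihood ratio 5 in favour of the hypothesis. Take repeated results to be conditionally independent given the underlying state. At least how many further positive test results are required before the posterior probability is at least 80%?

Prior odds = 0.067/0.933 = 67/933.
Combined Bayes factor of the evidence already in hand = 3.5 × 2 = 7.
Odds after that evidence = (67/933) × 7 = 469/933.
Target odds = 0.8/0.2 = 4.
Need 5ⁿ ≥ 4 ÷ (469/933) = 3732/469.
5¹ = 5 falls short of 3732/469 but 5² = 25 reaches it, so n = 2.

2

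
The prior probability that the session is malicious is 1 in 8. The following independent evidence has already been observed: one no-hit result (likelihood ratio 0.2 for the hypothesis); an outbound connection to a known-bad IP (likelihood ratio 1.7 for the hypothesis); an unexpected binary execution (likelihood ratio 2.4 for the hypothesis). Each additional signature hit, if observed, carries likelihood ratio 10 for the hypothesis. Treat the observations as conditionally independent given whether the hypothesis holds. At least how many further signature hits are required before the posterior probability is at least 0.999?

4

Prior odds = 0.125/0.875 = 1/7.
Combined Bayes factor of the evidence already in hand = 0.2 × 1.7 × 2.4 = 0.816.
Odds after that evidence = (1/7) × 0.816 = 102/875.
Target odds = 0.999/0.001 = 999.
Need 10ⁿ ≥ 999 ÷ (102/875) = 291375/34.
10³ = 1000 falls short of 291375/34 but 10⁴ = 10000 reaches it, so n = 4.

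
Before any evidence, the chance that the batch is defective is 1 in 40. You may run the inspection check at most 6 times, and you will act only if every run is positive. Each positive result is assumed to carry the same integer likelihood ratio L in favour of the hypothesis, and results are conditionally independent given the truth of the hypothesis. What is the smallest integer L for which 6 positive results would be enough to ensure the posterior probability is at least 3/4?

3

Prior odds = 0.025/0.975 = 1/39.
Target odds = 0.75/0.25 = 3.
Need L⁶ ≥ 3 ÷ (1/39) = 117.
2⁶ = 64 < 117 ≤ 729 = 3⁶, so L = 3.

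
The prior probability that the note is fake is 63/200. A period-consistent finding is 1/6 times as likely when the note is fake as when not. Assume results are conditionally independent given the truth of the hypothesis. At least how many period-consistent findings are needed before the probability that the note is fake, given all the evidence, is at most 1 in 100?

3

Prior odds: 0.315 ÷ 0.685 = 63/137.
Likelihood ratio per period-consistent finding = 1/6.
Target posterior odds = 0.01/0.99 = 1/99.
Need (63/137) × (1/6)ⁿ ≤ 1/99, i.e. (1/6)ⁿ ≤ 137/6237.
(1/6)² = 1/36 is still above 137/6237 but (1/6)³ = 1/216 is at or below it, so n = 3.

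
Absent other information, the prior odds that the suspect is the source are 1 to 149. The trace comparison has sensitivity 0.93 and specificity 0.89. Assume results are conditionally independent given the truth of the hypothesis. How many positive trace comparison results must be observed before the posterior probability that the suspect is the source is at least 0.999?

6

Prior odds = 1/149.
False-positive rate = 1 − 0.89 = 0.11; likelihood ratio of a positive = 0.93/0.11 = 93/11.
Target posterior odds = 0.999/0.001 = 999.
Need (1/149) × (93/11)ⁿ ≥ 999, i.e. (93/11)ⁿ ≥ 148851.
(93/11)⁵ ≈43196.8 falls short of 148851 but (93/11)⁶ ≈365209 reaches it, so n = 6.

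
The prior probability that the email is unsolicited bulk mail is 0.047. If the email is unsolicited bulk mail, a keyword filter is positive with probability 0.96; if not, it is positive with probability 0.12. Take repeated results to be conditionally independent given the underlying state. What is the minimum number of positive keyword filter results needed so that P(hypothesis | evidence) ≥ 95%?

Prior odds: 0.047 ÷ 0.953 = 47/953.
Likelihood ratio of a positive = 0.96/0.12 = 8.
Target posterior odds = 0.95/0.05 = 19.
Require 8ⁿ ≥ 19 ÷ (47/953) = 18107/47.
8² = 64 falls short of 18107/47 but 8³ = 512 reaches it, so n = 3.

3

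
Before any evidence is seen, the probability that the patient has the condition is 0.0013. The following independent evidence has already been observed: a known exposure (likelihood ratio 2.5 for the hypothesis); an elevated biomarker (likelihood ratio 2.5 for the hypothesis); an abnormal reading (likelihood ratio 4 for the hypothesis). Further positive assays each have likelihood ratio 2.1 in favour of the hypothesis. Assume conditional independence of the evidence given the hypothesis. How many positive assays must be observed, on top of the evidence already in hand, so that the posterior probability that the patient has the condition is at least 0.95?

9

Prior odds = 0.0013/0.9987 = 13/9987.
Combined Bayes factor of the evidence already in hand = 2.5 × 2.5 × 4 = 25.
Odds after that evidence = (13/9987) × 25 = 325/9987.
Target odds = 0.95/0.05 = 19.
Need 2.1ⁿ ≥ 19 ÷ (325/9987) = 189753/325.
2.1⁸ ≈378.229 falls short of 189753/325 but 2.1⁹ ≈794.28 reaches it, so n = 9.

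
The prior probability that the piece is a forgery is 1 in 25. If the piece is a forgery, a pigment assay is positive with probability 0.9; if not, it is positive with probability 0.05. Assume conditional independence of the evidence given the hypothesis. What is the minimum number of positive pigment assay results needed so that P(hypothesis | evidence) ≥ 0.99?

Prior odds = 0.04/0.96 = 1/24.
Likelihood ratio of a positive = 0.9/0.05 = 18.
Target posterior odds = 0.99/0.01 = 99.
Require 18ⁿ ≥ 99 ÷ (1/24) = 2376.
18² = 324 falls short of 2376 but 18³ = 5832 reaches it, so n = 3.

3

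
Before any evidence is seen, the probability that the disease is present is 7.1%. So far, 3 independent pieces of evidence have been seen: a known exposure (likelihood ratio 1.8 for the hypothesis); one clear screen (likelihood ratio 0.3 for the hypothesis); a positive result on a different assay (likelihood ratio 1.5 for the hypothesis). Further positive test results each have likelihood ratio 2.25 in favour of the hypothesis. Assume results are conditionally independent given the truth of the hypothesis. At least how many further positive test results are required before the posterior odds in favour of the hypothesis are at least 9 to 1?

7

Prior odds = 0.071/0.929 = 71/929.
Combined Bayes factor of the evidence already in hand = 1.8 × 0.3 × 1.5 = 0.81.
Odds after that evidence = (71/929) × 0.81 = 5751/92900.
Target odds = 9.
Need 2.25ⁿ ≥ 9 ÷ (5751/92900) = 92900/639.
2.25⁶ = 531441/4096 falls short of 92900/639 but 2.25⁷ = 4782969/16384 reaches it, so n = 7.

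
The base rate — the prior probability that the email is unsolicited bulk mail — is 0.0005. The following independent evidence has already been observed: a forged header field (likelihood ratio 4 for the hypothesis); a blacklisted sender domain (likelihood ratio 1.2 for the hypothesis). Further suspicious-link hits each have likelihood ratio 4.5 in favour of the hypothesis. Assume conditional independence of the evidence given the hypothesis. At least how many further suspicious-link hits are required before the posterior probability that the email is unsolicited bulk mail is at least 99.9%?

9

Prior odds = 0.0005/0.9995 = 1/1999.
Combined Bayes factor of the evidence already in hand = 4 × 1.2 = 4.8.
Odds after that evidence = (1/1999) × 4.8 = 24/9995.
Target odds = 0.999/0.001 = 999.
Need 4.5ⁿ ≥ 999 ÷ (24/9995) = 416041.875.
4.5⁸ = 43046721/256 falls short of 416041.875 but 4.5⁹ = 387420489/512 reaches it, so n = 9.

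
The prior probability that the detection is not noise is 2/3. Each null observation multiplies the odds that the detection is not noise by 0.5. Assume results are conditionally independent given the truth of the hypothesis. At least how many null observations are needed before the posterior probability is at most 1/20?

Prior odds: (2/3) ÷ (1/3) = 2.
Likelihood ratio per null observation = 0.5.
Target odds: 0.05 ÷ 0.95 = 1/19.
Need 2 × 0.5ⁿ ≤ 1/19, i.e. 0.5ⁿ ≤ 1/38.
0.5⁵ = 0.03125 is still above 1/38 but 0.5⁶ = 0.015625 is at or below it, so n = 6.

6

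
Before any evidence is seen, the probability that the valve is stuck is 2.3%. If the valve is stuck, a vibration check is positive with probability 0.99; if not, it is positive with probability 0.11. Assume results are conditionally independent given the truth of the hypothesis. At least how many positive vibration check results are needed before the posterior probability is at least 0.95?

4

Prior odds = 0.023/0.977 = 23/977.
Likelihood ratio of a positive = 0.99/0.11 = 9.
Target odds: 0.95 ÷ 0.05 = 19.
Require 9ⁿ ≥ 19 ÷ (23/977) = 18563/23.
9³ = 729 falls short of 18563/23 but 9⁴ = 6561 reaches it, so n = 4.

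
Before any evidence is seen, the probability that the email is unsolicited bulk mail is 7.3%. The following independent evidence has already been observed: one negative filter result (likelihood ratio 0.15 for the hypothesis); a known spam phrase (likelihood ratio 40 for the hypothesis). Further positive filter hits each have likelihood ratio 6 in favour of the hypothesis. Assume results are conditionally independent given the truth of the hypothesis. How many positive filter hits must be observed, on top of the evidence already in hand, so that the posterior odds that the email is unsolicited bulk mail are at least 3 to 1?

2

Prior odds = 0.073/0.927 = 73/927.
Combined Bayes factor of the evidence already in hand = 0.15 × 40 = 6.
Odds after that evidence = (73/927) × 6 = 146/309.
Target odds = 3.
Need 6ⁿ ≥ 3 ÷ (146/309) = 927/146.
6¹ = 6 falls short of 927/146 but 6² = 36 reaches it, so n = 2.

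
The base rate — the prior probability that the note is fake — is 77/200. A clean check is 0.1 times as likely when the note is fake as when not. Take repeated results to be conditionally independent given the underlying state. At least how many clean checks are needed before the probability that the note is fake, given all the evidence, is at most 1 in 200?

3

Prior odds: 0.385 ÷ 0.615 = 77/123.
Likelihood ratio per clean check = 0.1.
Target odds: 0.005 ÷ 0.995 = 1/199.
Need (77/123) × 0.1ⁿ ≤ 1/199, i.e. 0.1ⁿ ≤ 123/15323.
0.1² = 0.01 is still above 123/15323 but 0.1³ = 0.001 is at or below it, so n = 3.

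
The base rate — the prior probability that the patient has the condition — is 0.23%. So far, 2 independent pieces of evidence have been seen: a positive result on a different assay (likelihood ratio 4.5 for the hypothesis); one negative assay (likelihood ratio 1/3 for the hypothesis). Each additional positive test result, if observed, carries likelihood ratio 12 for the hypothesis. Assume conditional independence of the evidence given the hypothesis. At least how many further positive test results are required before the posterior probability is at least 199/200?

Prior odds = 0.0023/0.9977 = 23/9977.
Combined Bayes factor of the evidence already in hand = 4.5 × (1/3) = 1.5.
Odds after that evidence = (23/9977) × 1.5 = 69/19954.
Target odds = 0.995/0.005 = 199.
Need 12ⁿ ≥ 199 ÷ (69/19954) = 3970846/69.
12⁴ = 20736 falls short of 3970846/69 but 12⁵ = 248832 reaches it, so n = 5.

5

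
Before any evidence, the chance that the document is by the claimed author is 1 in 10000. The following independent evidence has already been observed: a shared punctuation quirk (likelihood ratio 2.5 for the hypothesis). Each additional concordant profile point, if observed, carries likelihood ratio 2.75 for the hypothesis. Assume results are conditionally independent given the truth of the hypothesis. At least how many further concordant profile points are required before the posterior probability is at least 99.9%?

Prior odds = 0.0001/0.9999 = 1/9999.
Bayes factor of the evidence already in hand = 2.5.
Odds after that evidence = (1/9999) × 2.5 = 5/19998.
Target odds = 0.999/0.001 = 999.
Need 2.75ⁿ ≥ 999 ÷ (5/19998) = 3995600.4.
2.75¹⁵ ≈3.89037e+06 falls short of 3995600.4 but 2.75¹⁶ ≈1.06985e+07 reaches it, so n = 16.

16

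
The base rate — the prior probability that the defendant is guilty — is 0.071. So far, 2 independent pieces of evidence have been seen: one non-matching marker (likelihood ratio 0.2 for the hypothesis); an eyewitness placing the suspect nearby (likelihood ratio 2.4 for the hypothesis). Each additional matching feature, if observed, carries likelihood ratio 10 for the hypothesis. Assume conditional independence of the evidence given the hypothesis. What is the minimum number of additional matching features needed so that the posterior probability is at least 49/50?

4

Prior odds = 0.071/0.929 = 71/929.
Combined Bayes factor of the evidence already in hand = 0.2 × 2.4 = 0.48.
Odds after that evidence = (71/929) × 0.48 = 852/23225.
Target odds = 0.98/0.02 = 49.
Need 10ⁿ ≥ 49 ÷ (852/23225) = 1138025/852.
10³ = 1000 falls short of 1138025/852 but 10⁴ = 10000 reaches it, so n = 4.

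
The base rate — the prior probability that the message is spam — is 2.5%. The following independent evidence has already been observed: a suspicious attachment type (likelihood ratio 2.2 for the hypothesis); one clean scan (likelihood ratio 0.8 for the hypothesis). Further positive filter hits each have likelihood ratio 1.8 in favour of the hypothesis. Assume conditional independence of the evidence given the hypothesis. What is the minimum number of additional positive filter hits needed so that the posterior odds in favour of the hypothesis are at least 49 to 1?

Prior odds = 0.025/0.975 = 1/39.
Combined Bayes factor of the evidence already in hand = 2.2 × 0.8 = 1.76.
Odds after that evidence = (1/39) × 1.76 = 44/975.
Target odds = 49.
Need 1.8ⁿ ≥ 49 ÷ (44/975) = 47775/44.
1.8¹¹ ≈642.684 falls short of 47775/44 but 1.8¹² ≈1156.83 reaches it, so n = 12.

12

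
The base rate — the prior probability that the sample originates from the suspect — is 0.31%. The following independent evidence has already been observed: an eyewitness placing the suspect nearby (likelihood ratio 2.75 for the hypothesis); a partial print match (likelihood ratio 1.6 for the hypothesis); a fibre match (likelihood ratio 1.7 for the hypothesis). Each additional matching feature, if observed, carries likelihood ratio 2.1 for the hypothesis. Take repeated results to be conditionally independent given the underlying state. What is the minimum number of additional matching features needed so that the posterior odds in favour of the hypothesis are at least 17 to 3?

8

Prior odds = 0.0031/0.9969 = 31/9969.
Combined Bayes factor of the evidence already in hand = 2.75 × 1.6 × 1.7 = 7.48.
Odds after that evidence = (31/9969) × 7.48 = 5797/249225.
Target odds = 17/3.
Need 2.1ⁿ ≥ 17/3 ÷ (5797/249225) = 83075/341.
2.1⁷ ≈180.109 falls short of 83075/341 but 2.1⁸ ≈378.229 reaches it, so n = 8.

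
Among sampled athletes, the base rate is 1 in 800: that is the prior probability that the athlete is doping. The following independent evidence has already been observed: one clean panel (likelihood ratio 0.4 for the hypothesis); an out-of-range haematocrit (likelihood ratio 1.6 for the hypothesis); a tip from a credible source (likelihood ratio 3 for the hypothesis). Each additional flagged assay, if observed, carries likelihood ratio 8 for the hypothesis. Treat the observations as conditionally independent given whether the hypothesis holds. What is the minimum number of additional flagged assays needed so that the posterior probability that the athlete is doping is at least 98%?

5

Prior odds = 0.00125/0.99875 = 1/799.
Combined Bayes factor of the evidence already in hand = 0.4 × 1.6 × 3 = 1.92.
Odds after that evidence = (1/799) × 1.92 = 48/19975.
Target odds = 0.98/0.02 = 49.
Need 8ⁿ ≥ 49 ÷ (48/19975) = 978775/48.
8⁴ = 4096 falls short of 978775/48 but 8⁵ = 32768 reaches it, so n = 5.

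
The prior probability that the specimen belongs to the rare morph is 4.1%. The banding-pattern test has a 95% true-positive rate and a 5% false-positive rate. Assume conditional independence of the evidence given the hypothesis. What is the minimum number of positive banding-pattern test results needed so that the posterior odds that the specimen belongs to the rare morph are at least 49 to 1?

Prior odds: 0.041 ÷ 0.959 = 41/959.
Likelihood ratio of a positive result = 0.95/0.05 = 19.
Target odds = 49.
Need (41/959) × 19ⁿ ≥ 49, i.e. 19ⁿ ≥ 46991/41.
19² = 361 falls short of 46991/41 but 19³ = 6859 reaches it, so n = 3.

3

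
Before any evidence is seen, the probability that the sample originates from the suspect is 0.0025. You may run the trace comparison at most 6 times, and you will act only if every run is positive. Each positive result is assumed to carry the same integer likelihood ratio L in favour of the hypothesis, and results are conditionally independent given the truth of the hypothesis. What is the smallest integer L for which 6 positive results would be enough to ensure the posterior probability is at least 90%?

4

Prior odds = 0.0025/0.9975 = 1/399.
Target odds = 0.9/0.1 = 9.
Need L⁶ ≥ 9 ÷ (1/399) = 3591.
3⁶ = 729 < 3591 ≤ 4096 = 4⁶, so L = 4.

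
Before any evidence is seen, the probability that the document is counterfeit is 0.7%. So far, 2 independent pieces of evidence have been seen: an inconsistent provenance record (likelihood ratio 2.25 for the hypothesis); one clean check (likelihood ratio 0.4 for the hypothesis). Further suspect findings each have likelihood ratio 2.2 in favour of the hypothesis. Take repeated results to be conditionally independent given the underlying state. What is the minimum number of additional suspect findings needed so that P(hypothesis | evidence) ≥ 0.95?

Prior odds = 0.007/0.993 = 7/993.
Combined Bayes factor of the evidence already in hand = 2.25 × 0.4 = 0.9.
Odds after that evidence = (7/993) × 0.9 = 21/3310.
Target odds = 0.95/0.05 = 19.
Need 2.2ⁿ ≥ 19 ÷ (21/3310) = 62890/21.
2.2¹⁰ ≈2655.99 falls short of 62890/21 but 2.2¹¹ ≈5843.18 reaches it, so n = 11.

11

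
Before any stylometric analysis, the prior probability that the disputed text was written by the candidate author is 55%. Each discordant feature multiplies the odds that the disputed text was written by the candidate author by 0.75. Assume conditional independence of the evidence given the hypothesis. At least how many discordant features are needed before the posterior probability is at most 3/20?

Prior odds: 0.55 ÷ 0.45 = 11/9.
Likelihood ratio per discordant feature = 0.75.
Target posterior odds = 0.15/0.85 = 3/17.
Need (11/9) × 0.75ⁿ ≤ 3/17, i.e. 0.75ⁿ ≤ 27/187.
0.75⁶ = 729/4096 is still above 27/187 but 0.75⁷ = 2187/16384 is at or below it, so n = 7.

7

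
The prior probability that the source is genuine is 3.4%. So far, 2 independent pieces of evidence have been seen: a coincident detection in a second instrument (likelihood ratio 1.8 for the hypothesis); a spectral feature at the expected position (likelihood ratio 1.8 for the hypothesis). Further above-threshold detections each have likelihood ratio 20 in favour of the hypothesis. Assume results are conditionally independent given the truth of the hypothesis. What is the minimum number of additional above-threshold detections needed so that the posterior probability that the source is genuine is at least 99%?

3

Prior odds = 0.034/0.966 = 17/483.
Combined Bayes factor of the evidence already in hand = 1.8 × 1.8 = 3.24.
Odds after that evidence = (17/483) × 3.24 = 459/4025.
Target odds = 0.99/0.01 = 99.
Need 20ⁿ ≥ 99 ÷ (459/4025) = 44275/51.
20² = 400 falls short of 44275/51 but 20³ = 8000 reaches it, so n = 3.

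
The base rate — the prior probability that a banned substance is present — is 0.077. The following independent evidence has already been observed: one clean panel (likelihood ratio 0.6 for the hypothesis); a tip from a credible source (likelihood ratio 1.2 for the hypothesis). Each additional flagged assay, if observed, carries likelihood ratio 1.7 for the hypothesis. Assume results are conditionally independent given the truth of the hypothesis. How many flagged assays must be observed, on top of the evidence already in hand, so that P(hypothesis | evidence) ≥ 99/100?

14

Prior odds = 0.077/0.923 = 77/923.
Combined Bayes factor of the evidence already in hand = 0.6 × 1.2 = 0.72.
Odds after that evidence = (77/923) × 0.72 = 1386/23075.
Target odds = 0.99/0.01 = 99.
Need 1.7ⁿ ≥ 99 ÷ (1386/23075) = 23075/14.
1.7¹³ ≈990.458 falls short of 23075/14 but 1.7¹⁴ ≈1683.78 reaches it, so n = 14.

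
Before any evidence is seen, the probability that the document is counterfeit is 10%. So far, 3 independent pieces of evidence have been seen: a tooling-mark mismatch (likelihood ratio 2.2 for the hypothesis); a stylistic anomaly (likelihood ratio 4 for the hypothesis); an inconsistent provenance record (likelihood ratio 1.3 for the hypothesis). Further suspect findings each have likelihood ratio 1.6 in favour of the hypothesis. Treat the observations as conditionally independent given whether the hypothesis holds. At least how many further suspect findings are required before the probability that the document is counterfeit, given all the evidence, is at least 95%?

6

Prior odds = 0.1/0.9 = 1/9.
Combined Bayes factor of the evidence already in hand = 2.2 × 4 × 1.3 = 11.44.
Odds after that evidence = (1/9) × 11.44 = 286/225.
Target odds = 0.95/0.05 = 19.
Need 1.6ⁿ ≥ 19 ÷ (286/225) = 4275/286.
1.6⁵ = 10.48576 falls short of 4275/286 but 1.6⁶ = 262144/15625 reaches it, so n = 6.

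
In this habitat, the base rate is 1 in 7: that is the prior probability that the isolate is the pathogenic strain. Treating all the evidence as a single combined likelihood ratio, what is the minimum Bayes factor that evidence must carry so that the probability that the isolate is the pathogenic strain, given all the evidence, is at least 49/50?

294

Prior odds = (1/7)/(6/7) = 1/6.
Target odds = 0.98/0.02 = 49.
Required Bayes factor = 49 ÷ (1/6) = 294.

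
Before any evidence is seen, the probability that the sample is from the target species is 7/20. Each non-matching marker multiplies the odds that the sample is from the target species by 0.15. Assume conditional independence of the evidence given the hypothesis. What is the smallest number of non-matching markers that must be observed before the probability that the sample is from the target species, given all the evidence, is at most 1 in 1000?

Prior odds: 0.35 ÷ 0.65 = 7/13.
Likelihood ratio per non-matching marker = 0.15.
Target posterior odds = 0.001/0.999 = 1/999.
Need (7/13) × 0.15ⁿ ≤ 1/999, i.e. 0.15ⁿ ≤ 13/6993.
0.15³ = 0.003375 is still above 13/6993 but 0.15⁴ = 81/160000 is at or below it, so n = 4.

4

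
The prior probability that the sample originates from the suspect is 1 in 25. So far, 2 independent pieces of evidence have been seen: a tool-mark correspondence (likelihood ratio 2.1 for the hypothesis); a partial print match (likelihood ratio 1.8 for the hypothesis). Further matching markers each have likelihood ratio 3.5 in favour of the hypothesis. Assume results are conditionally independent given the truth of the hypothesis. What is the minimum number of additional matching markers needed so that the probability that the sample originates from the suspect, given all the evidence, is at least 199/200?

6

Prior odds = 0.04/0.96 = 1/24.
Combined Bayes factor of the evidence already in hand = 2.1 × 1.8 = 3.78.
Odds after that evidence = (1/24) × 3.78 = 0.1575.
Target odds = 0.995/0.005 = 199.
Need 3.5ⁿ ≥ 199 ÷ 0.1575 = 79600/63.
3.5⁵ = 525.21875 falls short of 79600/63 but 3.5⁶ = 1838.265625 reaches it, so n = 6.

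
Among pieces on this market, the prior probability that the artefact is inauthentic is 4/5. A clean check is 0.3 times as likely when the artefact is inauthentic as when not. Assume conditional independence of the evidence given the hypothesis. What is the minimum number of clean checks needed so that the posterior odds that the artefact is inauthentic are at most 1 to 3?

Prior odds = 0.8/0.2 = 4.
Likelihood ratio per clean check = 0.3.
Target odds = 1/3.
Require 0.3ⁿ ≤ 1/3 ÷ 4 = 1/12.
0.3² = 0.09 is still above 1/12 but 0.3³ = 0.027 is at or below it, so n = 3.

3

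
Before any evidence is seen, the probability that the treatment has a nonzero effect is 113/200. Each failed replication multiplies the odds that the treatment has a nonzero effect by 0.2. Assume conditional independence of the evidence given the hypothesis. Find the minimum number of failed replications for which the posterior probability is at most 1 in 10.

Prior odds: 0.565 ÷ 0.435 = 113/87.
Likelihood ratio per failed replication = 0.2.
Target posterior odds = 0.1/0.9 = 1/9.
Require 0.2ⁿ ≤ 1/9 ÷ (113/87) = 29/339.
0.2¹ = 0.2 is still above 29/339 but 0.2² = 0.04 is at or below it, so n = 2.

2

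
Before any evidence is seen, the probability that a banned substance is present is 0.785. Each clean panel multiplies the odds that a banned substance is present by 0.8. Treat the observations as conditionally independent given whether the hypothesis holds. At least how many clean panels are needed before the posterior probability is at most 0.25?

Prior odds: 0.785 ÷ 0.215 = 157/43.
Likelihood ratio per clean panel = 0.8.
Target odds: 0.25 ÷ 0.75 = 1/3.
Require 0.8ⁿ ≤ 1/3 ÷ (157/43) = 43/471.
0.8¹⁰ = 1048576/9765625 is still above 43/471 but 0.8¹¹ = 4194304/48828125 is at or below it, so n = 11.

11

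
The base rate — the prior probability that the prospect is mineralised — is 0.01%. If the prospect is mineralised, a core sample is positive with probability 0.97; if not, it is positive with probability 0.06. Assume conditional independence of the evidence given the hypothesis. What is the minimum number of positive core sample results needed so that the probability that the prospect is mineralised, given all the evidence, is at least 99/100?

Prior odds = 0.0001/0.9999 = 1/9999.
Likelihood ratio of a positive = 0.97/0.06 = 97/6.
Target posterior odds = 0.99/0.01 = 99.
Need (1/9999) × (97/6)ⁿ ≥ 99, i.e. (97/6)ⁿ ≥ 989901.
(97/6)⁴ = 88529281/1296 falls short of 989901 but (97/6)⁵ ≈1.10434e+06 reaches it, so n = 5.

5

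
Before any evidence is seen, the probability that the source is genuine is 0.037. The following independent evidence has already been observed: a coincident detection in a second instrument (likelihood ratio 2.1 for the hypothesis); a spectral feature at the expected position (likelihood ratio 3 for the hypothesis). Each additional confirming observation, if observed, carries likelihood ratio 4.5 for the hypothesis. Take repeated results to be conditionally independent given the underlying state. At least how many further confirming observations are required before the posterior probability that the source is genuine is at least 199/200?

5

Prior odds = 0.037/0.963 = 37/963.
Combined Bayes factor of the evidence already in hand = 2.1 × 3 = 6.3.
Odds after that evidence = (37/963) × 6.3 = 259/1070.
Target odds = 0.995/0.005 = 199.
Need 4.5ⁿ ≥ 199 ÷ (259/1070) = 212930/259.
4.5⁴ = 410.0625 falls short of 212930/259 but 4.5⁵ = 1845.28125 reaches it, so n = 5.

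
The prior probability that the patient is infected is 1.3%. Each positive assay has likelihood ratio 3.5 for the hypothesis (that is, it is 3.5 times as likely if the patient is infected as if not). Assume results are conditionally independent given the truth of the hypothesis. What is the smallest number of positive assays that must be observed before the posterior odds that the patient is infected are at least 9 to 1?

6

Prior odds = 0.013/0.987 = 13/987.
Likelihood ratio per positive assay = 3.5.
Target odds = 9.
Need (13/987) × 3.5ⁿ ≥ 9, i.e. 3.5ⁿ ≥ 8883/13.
3.5⁵ = 525.21875 falls short of 8883/13 but 3.5⁶ = 1838.265625 reaches it, so n = 6.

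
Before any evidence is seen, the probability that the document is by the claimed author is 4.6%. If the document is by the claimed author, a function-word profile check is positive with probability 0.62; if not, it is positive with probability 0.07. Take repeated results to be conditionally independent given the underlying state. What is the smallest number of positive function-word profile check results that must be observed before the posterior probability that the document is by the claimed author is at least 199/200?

Prior odds = 0.046/0.954 = 23/477.
Likelihood ratio of a positive = 0.62/0.07 = 62/7.
Target posterior odds = 0.995/0.005 = 199.
Need (23/477) × (62/7)ⁿ ≥ 199, i.e. (62/7)ⁿ ≥ 94923/23.
(62/7)³ = 238328/343 falls short of 94923/23 but (62/7)⁴ = 14776336/2401 reaches it, so n = 4.

4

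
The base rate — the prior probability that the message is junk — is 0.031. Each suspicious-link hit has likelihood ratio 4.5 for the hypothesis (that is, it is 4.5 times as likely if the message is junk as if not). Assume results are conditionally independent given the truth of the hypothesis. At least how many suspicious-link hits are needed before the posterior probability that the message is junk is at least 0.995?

6

Prior odds = 0.031/0.969 = 31/969.
Likelihood ratio per suspicious-link hit = 4.5.
Target odds: 0.995 ÷ 0.005 = 199.
Need (31/969) × 4.5ⁿ ≥ 199, i.e. 4.5ⁿ ≥ 192831/31.
4.5⁵ = 1845.28125 falls short of 192831/31 but 4.5⁶ = 8303.765625 reaches it, so n = 6.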